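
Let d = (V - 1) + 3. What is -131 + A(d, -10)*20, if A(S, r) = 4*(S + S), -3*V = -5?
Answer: 1367/3 ≈ 455.67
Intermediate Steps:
V = 5/3 (V = -⅓*(-5) = 5/3 ≈ 1.6667)
d = 11/3 (d = (5/3 - 1) + 3 = ⅔ + 3 = 11/3 ≈ 3.6667)
A(S, r) = 8*S (A(S, r) = 4*(2*S) = 8*S)
-131 + A(d, -10)*20 = -131 + (8*(11/3))*20 = -131 + (88/3)*20 = -131 + 1760/3 = 1367/3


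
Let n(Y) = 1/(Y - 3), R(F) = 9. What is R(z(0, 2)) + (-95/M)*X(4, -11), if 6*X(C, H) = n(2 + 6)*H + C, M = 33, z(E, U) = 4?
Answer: 179/22 ≈ 8.1364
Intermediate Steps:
n(Y) = 1/(-3 + Y)
X(C, H) = C/6 + H/30 (X(C, H) = (H/(-3 + (2 + 6)) + C)/6 = (H/(-3 + 8) + C)/6 = (H/5 + C)/6 = (C + H/5)/6 = C/6 + H/30)
R(z(0, 2)) + (-95/M)*X(4, -11) = 9 + (-95/33)*((1/6)*4 + (1/30)*(-11)) = 9 + (-95*1/33)*(2/3 - 11/30) = 9 - 95/33*3/10 = 9 - 19/22 = 179/22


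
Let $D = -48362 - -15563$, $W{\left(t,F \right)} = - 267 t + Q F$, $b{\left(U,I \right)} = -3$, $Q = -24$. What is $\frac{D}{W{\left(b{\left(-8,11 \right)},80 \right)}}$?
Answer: $\frac{10933}{373} \approx 29.311$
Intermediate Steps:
$W{\left(t,F \right)} = - 267 t - 24 F$
$D = -32799$ ($D = -48362 + 15563 = -32799$)
$\frac{D}{W{\left(b{\left(-8,11 \right)},80 \right)}} = - \frac{32799}{\left(-267\right) \left(-3\right) - 1920} = - \frac{32799}{801 - 1920} = - \frac{32799}{-1119} = \left(-32799\right) \left(- \frac{1}{1119}\right) = \frac{10933}{373}$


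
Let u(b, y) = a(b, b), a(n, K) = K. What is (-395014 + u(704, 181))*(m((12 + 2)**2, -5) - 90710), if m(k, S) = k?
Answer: 35690575340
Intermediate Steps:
u(b, y) = b
(-395014 + u(704, 181))*(m((12 + 2)**2, -5) - 90710) = (-395014 + 704)*((12 + 2)**2 - 90710) = -394310*(14**2 - 90710) = -394310*(196 - 90710) = -394310*(-90514) = 35690575340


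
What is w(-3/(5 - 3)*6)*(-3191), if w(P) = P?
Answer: 28719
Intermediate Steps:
w(-3/(5 - 3)*6)*(-3191) = (-3/(5 - 3)*6)*(-3191) = (-3/2*6)*(-3191) = (-3*1/2*6)*(-3191) = -3/2*6*(-3191) = -9*(-3191) = 28719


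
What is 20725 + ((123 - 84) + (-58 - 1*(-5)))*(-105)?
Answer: 22195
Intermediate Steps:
20725 + ((123 - 84) + (-58 - 1*(-5)))*(-105) = 20725 + (39 + (-58 + 5))*(-105) = 20725 + (39 - 53)*(-105) = 20725 - 14*(-105) = 20725 + 1470 = 22195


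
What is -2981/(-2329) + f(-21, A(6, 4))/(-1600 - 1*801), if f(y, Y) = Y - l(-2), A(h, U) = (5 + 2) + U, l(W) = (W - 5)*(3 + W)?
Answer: 7115459/5591929 ≈ 1.2725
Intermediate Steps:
l(W) = (-5 + W)*(3 + W)
A(h, U) = 7 + U
f(y, Y) = 7 + Y (f(y, Y) = Y - (-15 + (-2)**2 - 2*(-2)) = Y - (-15 + 4 + 4) = Y - 1*(-7) = Y + 7 = 7 + Y)
-2981/(-2329) + f(-21, A(6, 4))/(-1600 - 1*801) = -2981/(-2329) + (7 + (7 + 4))/(-1600 - 1*801) = -2981*(-1/2329) + (7 + 11)/(-1600 - 801) = 2981/2329 + 18/(-2401) = 2981/2329 + 18*(-1/2401) = 2981/2329 - 18/2401 = 7115459/5591929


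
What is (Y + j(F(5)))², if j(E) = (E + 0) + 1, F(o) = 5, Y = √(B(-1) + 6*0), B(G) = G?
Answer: (6 + I)² ≈ 35.0 + 12.0*I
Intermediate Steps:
Y = I (Y = √(-1 + 6*0) = √(-1 + 0) = √(-1) = I ≈ 1.0*I)
j(E) = 1 + E (j(E) = E + 1 = 1 + E)
(Y + j(F(5)))² = (I + (1 + 5))² = (I + 6)² = (6 + I)²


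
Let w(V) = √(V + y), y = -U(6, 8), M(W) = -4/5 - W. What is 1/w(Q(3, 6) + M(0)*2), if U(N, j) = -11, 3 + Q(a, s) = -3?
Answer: √85/17 ≈ 0.54233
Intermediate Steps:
Q(a, s) = -6 (Q(a, s) = -3 - 3 = -6)
M(W) = -⅘ - W (M(W) = -4*⅕ - W = -⅘ - W)
y = 11 (y = -1*(-11) = 11)
w(V) = √(11 + V) (w(V) = √(V + 11) = √(11 + V))
1/w(Q(3, 6) + M(0)*2) = 1/(√(11 + (-6 + (-⅘ - 1*0)*2))) = 1/(√(11 + (-6 + (-⅘ + 0)*2))) = 1/(√(11 + (-6 - ⅘*2))) = 1/(√(11 + (-6 - 8/5))) = 1/(√(11 - 38/5)) = 1/(√(17/5)) = 1/(√85/5) = √85/17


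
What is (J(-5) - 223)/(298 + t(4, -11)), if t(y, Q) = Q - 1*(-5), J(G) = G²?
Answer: -99/146 ≈ -0.67808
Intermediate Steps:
t(y, Q) = 5 + Q (t(y, Q) = Q + 5 = 5 + Q)
(J(-5) - 223)/(298 + t(4, -11)) = ((-5)² - 223)/(298 + (5 - 11)) = (25 - 223)/(298 - 6) = -198/292 = -198*1/292 = -99/146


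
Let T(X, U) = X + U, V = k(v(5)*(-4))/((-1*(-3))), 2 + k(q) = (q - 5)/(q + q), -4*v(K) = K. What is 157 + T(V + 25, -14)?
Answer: 502/3 ≈ 167.33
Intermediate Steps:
v(K) = -K/4
k(q) = -2 + (-5 + q)/(2*q) (k(q) = -2 + (q - 5)/(q + q) = -2 + (-5 + q)/((2*q)) = -2 + (-5 + q)*(1/(2*q)) = -2 + (-5 + q)/(2*q))
V = -⅔ (V = ((-5 - 3*(-¼*5)*(-4))/(2*((-¼*5*(-4)))))/((-1*(-3))) = ((-5 - (-15)*(-4)/4)/(2*((-5/4*(-4)))))/3 = ((½)*(-5 - 3*5)/5)*(⅓) = ((½)*(⅕)*(-5 - 15))*(⅓) = ((½)*(⅕)*(-20))*(⅓) = -2*⅓ = -⅔ ≈ -0.66667)
T(X, U) = U + X
157 + T(V + 25, -14) = 157 + (-14 + (-⅔ + 25)) = 157 + (-14 + 73/3) = 157 + 31/3 = 502/3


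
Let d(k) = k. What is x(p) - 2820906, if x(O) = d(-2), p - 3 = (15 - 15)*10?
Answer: -2820908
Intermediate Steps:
p = 3 (p = 3 + (15 - 15)*10 = 3 + 0*10 = 3 + 0 = 3)
x(O) = -2
x(p) - 2820906 = -2 - 2820906 = -2820908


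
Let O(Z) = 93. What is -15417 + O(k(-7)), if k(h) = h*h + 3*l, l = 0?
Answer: -15324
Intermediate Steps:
k(h) = h**2 (k(h) = h*h + 3*0 = h**2 + 0 = h**2)
-15417 + O(k(-7)) = -15417 + 93 = -15324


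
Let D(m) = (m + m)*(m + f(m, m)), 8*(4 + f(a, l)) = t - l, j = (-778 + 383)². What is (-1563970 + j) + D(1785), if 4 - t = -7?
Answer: 8317155/2 ≈ 4.1586e+6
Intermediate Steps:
t = 11 (t = 4 - 1*(-7) = 4 + 7 = 11)
j = 156025 (j = (-395)² = 156025)
f(a, l) = -21/8 - l/8 (f(a, l) = -4 + (11 - l)/8 = -4 + (11/8 - l/8) = -21/8 - l/8)
D(m) = 2*m*(-21/8 + 7*m/8) (D(m) = (m + m)*(m + (-21/8 - m/8)) = (2*m)*(-21/8 + 7*m/8) = 2*m*(-21/8 + 7*m/8))
(-1563970 + j) + D(1785) = (-1563970 + 156025) + (7/4)*1785*(-3 + 1785) = -1407945 + (7/4)*1785*1782 = -1407945 + 11133045/2 = 8317155/2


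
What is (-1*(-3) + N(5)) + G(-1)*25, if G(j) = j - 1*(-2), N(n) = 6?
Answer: 34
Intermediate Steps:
G(j) = 2 + j (G(j) = j + 2 = 2 + j)
(-1*(-3) + N(5)) + G(-1)*25 = (-1*(-3) + 6) + (2 - 1)*25 = (3 + 6) + 1*25 = 9 + 25 = 34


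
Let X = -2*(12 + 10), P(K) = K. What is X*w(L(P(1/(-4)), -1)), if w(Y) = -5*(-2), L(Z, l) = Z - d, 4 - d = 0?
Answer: -440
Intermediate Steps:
d = 4 (d = 4 - 1*0 = 4 + 0 = 4)
X = -44 (X = -2*22 = -44)
L(Z, l) = -4 + Z (L(Z, l) = Z - 1*4 = Z - 4 = -4 + Z)
w(Y) = 10
X*w(L(P(1/(-4)), -1)) = -44*10 = -440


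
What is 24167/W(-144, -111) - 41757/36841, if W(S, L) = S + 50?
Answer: -894261605/3463054 ≈ -258.23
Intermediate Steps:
W(S, L) = 50 + S
24167/W(-144, -111) - 41757/36841 = 24167/(50 - 144) - 41757/36841 = 24167/(-94) - 41757*1/36841 = 24167*(-1/94) - 41757/36841 = -24167/94 - 41757/36841 = -894261605/3463054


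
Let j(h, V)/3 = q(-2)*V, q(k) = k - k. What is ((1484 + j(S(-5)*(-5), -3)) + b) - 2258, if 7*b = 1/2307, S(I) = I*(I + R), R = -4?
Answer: -12499325/16149 ≈ -774.00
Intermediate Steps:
q(k) = 0
S(I) = I*(-4 + I) (S(I) = I*(I - 4) = I*(-4 + I))
j(h, V) = 0 (j(h, V) = 3*(0*V) = 3*0 = 0)
b = 1/16149 (b = (⅐)/2307 = (⅐)*(1/2307) = 1/16149 ≈ 6.1923e-5)
((1484 + j(S(-5)*(-5), -3)) + b) - 2258 = ((1484 + 0) + 1/16149) - 2258 = (1484 + 1/16149) - 2258 = 23965117/16149 - 2258 = -12499325/16149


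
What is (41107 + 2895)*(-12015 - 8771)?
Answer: -914625572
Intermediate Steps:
(41107 + 2895)*(-12015 - 8771) = 44002*(-20786) = -914625572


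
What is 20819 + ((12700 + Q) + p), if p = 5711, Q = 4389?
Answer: 43619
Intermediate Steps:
20819 + ((12700 + Q) + p) = 20819 + ((12700 + 4389) + 5711) = 20819 + (17089 + 5711) = 20819 + 22800 = 43619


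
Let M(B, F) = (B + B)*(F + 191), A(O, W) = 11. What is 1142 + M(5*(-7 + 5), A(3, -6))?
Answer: -2898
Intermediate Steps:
M(B, F) = 2*B*(191 + F) (M(B, F) = (2*B)*(191 + F) = 2*B*(191 + F))
1142 + M(5*(-7 + 5), A(3, -6)) = 1142 + 2*(5*(-7 + 5))*(191 + 11) = 1142 + 2*(5*(-2))*202 = 1142 + 2*(-10)*202 = 1142 - 4040 = -2898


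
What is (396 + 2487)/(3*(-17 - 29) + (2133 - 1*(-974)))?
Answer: 2883/2969 ≈ 0.97103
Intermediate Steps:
(396 + 2487)/(3*(-17 - 29) + (2133 - 1*(-974))) = 2883/(3*(-46) + (2133 + 974)) = 2883/(-138 + 3107) = 2883/2969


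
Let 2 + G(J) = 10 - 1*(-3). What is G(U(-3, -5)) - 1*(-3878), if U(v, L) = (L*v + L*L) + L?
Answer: 3889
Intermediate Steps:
U(v, L) = L + L**2 + L*v (U(v, L) = (L*v + L**2) + L = (L**2 + L*v) + L = L + L**2 + L*v)
G(J) = 11 (G(J) = -2 + (10 - 1*(-3)) = -2 + (10 + 3) = -2 + 13 = 11)
G(U(-3, -5)) - 1*(-3878) = 11 - 1*(-3878) = 11 + 3878 = 3889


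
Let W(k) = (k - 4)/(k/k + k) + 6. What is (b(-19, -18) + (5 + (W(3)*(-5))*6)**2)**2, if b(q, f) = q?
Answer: 12577398201/16 ≈ 7.8609e+8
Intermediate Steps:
W(k) = 6 + (-4 + k)/(1 + k) (W(k) = (-4 + k)/(1 + k) + 6 = 6 + (-4 + k)/(1 + k))
(b(-19, -18) + (5 + (W(3)*(-5))*6)**2)**2 = (-19 + (5 + (((2 + 7*3)/(1 + 3))*(-5))*6)**2)**2 = (-19 + (5 + (((2 + 21)/4)*(-5))*6)**2)**2 = (-19 + (5 + (((1/4)*23)*(-5))*6)**2)**2 = (-19 + (5 + ((23/4)*(-5))*6)**2)**2 = (-19 + (5 - 115/4*6)**2)**2 = (-19 + (5 - 345/2)**2)**2 = (-19 + (-335/2)**2)**2 = (-19 + 112225/4)**2 = (112149/4)**2 = 12577398201/16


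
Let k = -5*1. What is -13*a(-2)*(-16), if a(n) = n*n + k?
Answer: -208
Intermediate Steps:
k = -5
a(n) = -5 + n² (a(n) = n*n - 5 = n² - 5 = -5 + n²)
-13*a(-2)*(-16) = -13*(-5 + (-2)²)*(-16) = -13*(-5 + 4)*(-16) = -13*(-1)*(-16) = 13*(-16) = -208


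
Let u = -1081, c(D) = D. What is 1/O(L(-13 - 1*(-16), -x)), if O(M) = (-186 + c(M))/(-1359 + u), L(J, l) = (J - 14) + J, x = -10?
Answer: 1220/97 ≈ 12.577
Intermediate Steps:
L(J, l) = -14 + 2*J (L(J, l) = (-14 + J) + J = -14 + 2*J)
O(M) = 93/1220 - M/2440 (O(M) = (-186 + M)/(-1359 - 1081) = (-186 + M)/(-2440) = (-186 + M)*(-1/2440) = 93/1220 - M/2440)
1/O(L(-13 - 1*(-16), -x)) = 1/(93/1220 - (-14 + 2*(-13 - 1*(-16)))/2440) = 1/(93/1220 - (-14 + 2*(-13 + 16))/2440) = 1/(93/1220 - (-14 + 2*3)/2440) = 1/(93/1220 - (-14 + 6)/2440) = 1/(93/1220 - 1/2440*(-8)) = 1/(93/1220 + 1/305) = 1/(97/1220) = 1220/97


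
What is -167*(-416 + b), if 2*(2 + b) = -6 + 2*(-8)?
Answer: 71643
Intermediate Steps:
b = -13 (b = -2 + (-6 + 2*(-8))/2 = -2 + (-6 - 16)/2 = -2 + (½)*(-22) = -2 - 11 = -13)
-167*(-416 + b) = -167*(-416 - 13) = -167*(-429) = 71643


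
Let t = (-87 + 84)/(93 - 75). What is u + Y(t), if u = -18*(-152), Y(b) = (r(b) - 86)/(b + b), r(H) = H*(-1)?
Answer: 5987/2 ≈ 2993.5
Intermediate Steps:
r(H) = -H
t = -⅙ (t = -3/18 = -3*1/18 = -⅙ ≈ -0.16667)
Y(b) = (-86 - b)/(2*b) (Y(b) = (-b - 86)/(b + b) = (-86 - b)/((2*b)) = (-86 - b)*(1/(2*b)) = (-86 - b)/(2*b))
u = 2736
u + Y(t) = 2736 + (-86 - 1*(-⅙))/(2*(-⅙)) = 2736 + (½)*(-6)*(-86 + ⅙) = 2736 + (½)*(-6)*(-515/6) = 2736 + 515/2 = 5987/2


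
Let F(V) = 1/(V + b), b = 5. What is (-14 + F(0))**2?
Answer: 4761/25 ≈ 190.44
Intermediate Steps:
F(V) = 1/(5 + V) (F(V) = 1/(V + 5) = 1/(5 + V))
(-14 + F(0))**2 = (-14 + 1/(5 + 0))**2 = (-14 + 1/5)**2 = (-69/5)**2 = 4761/25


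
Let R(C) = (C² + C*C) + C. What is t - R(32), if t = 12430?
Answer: 10350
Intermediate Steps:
R(C) = C + 2*C² (R(C) = (C² + C²) + C = 2*C² + C = C + 2*C²)
t - R(32) = 12430 - 32*(1 + 2*32) = 12430 - 32*(1 + 64) = 12430 - 32*65 = 12430 - 1*2080 = 12430 - 2080 = 10350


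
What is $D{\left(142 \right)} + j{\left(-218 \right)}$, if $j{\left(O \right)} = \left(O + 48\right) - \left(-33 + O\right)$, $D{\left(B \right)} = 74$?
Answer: $155$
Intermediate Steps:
$j{\left(O \right)} = 81$ ($j{\left(O \right)} = \left(48 + O\right) - \left(-33 + O\right) = 81$)
$D{\left(142 \right)} + j{\left(-218 \right)} = 74 + 81 = 155$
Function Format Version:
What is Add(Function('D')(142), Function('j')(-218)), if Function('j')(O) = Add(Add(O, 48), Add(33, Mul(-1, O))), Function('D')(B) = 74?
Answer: 155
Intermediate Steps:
Function('j')(O) = 81 (Function('j')(O) = Add(Add(48, O), Add(33, Mul(-1, O))) = 81)
Add(Function('D')(142), Function('j')(-218)) = Add(74, 81) = 155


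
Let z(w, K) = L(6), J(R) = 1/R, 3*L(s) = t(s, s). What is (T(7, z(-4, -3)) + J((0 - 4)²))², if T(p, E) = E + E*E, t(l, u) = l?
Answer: 9409/256 ≈ 36.754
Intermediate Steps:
L(s) = s/3
z(w, K) = 2 (z(w, K) = (⅓)*6 = 2)
T(p, E) = E + E²
(T(7, z(-4, -3)) + J((0 - 4)²))² = (2*(1 + 2) + 1/((0 - 4)²))² = (2*3 + 1/((-4)²))² = (6 + 1/16)² = (97/16)² = 9409/256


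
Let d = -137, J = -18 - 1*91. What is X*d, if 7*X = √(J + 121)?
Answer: -274*√3/7 ≈ -67.797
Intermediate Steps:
J = -109 (J = -18 - 91 = -109)
X = 2*√3/7 (X = √(-109 + 121)/7 = √12/7 = (2*√3)/7 = 2*√3/7 ≈ 0.49487)
X*d = (2*√3/7)*(-137) = -274*√3/7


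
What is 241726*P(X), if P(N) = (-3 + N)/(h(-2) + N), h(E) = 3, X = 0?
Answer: -241726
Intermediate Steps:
P(N) = (-3 + N)/(3 + N)
241726*P(X) = 241726*((-3 + 0)/(3 + 0)) = 241726*(-3/3) = 241726*((⅓)*(-3)) = 241726*(-1) = -241726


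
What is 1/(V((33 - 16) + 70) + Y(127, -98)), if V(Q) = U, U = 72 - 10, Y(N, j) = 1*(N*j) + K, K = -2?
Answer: -1/12386 ≈ -8.0736e-5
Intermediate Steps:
Y(N, j) = -2 + N*j (Y(N, j) = 1*(N*j) - 2 = N*j - 2 = -2 + N*j)
U = 62
V(Q) = 62
1/(V((33 - 16) + 70) + Y(127, -98)) = 1/(62 + (-2 + 127*(-98))) = 1/(62 + (-2 - 12446)) = 1/(62 - 12448) = 1/(-12386) = -1/12386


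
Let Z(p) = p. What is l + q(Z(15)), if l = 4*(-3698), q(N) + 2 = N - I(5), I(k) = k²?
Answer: -14804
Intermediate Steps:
q(N) = -27 + N (q(N) = -2 + (N - 1*5²) = -2 + (N - 1*25) = -2 + (N - 25) = -2 + (-25 + N) = -27 + N)
l = -14792
l + q(Z(15)) = -14792 + (-27 + 15) = -14792 - 12 = -14804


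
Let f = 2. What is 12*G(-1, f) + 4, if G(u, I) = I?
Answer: 28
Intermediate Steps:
12*G(-1, f) + 4 = 12*2 + 4 = 24 + 4 = 28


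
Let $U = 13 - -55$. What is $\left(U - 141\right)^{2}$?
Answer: $5329$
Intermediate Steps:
$U = 68$ ($U = 13 + 55 = 68$)
$\left(U - 141\right)^{2} = \left(68 - 141\right)^{2} = \left(-73\right)^{2} = 5329$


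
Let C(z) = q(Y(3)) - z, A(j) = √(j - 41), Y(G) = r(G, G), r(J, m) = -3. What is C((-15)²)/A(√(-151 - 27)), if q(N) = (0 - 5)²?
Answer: -200/√(-41 + I*√178) ≈ -4.7714 + 30.083*I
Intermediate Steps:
Y(G) = -3
q(N) = 25 (q(N) = (-5)² = 25)
A(j) = √(-41 + j)
C(z) = 25 - z
C((-15)²)/A(√(-151 - 27)) = (25 - 1*(-15)²)/(√(-41 + √(-151 - 27))) = (25 - 1*225)/(√(-41 + √(-178))) = (25 - 225)/(√(-41 + I*√178)) = -200/√(-41 + I*√178)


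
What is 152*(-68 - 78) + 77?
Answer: -22115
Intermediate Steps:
152*(-68 - 78) + 77 = 152*(-146) + 77 = -22192 + 77 = -22115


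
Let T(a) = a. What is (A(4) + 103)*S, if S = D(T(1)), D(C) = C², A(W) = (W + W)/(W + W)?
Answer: 104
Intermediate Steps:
A(W) = 1 (A(W) = (2*W)/((2*W)) = (2*W)*(1/(2*W)) = 1)
S = 1 (S = 1² = 1)
(A(4) + 103)*S = (1 + 103)*1 = 104*1 = 104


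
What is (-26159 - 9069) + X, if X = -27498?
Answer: -62726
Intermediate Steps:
(-26159 - 9069) + X = (-26159 - 9069) - 27498 = -35228 - 27498 = -62726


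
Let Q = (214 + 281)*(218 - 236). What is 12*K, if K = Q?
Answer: -106920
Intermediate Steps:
Q = -8910 (Q = 495*(-18) = -8910)
K = -8910
12*K = 12*(-8910) = -106920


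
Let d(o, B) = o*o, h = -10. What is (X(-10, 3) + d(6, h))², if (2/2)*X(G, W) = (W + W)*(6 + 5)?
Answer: 10404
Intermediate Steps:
d(o, B) = o²
X(G, W) = 22*W (X(G, W) = (W + W)*(6 + 5) = (2*W)*11 = 22*W)
(X(-10, 3) + d(6, h))² = (22*3 + 6²)² = (66 + 36)² = 102² = 10404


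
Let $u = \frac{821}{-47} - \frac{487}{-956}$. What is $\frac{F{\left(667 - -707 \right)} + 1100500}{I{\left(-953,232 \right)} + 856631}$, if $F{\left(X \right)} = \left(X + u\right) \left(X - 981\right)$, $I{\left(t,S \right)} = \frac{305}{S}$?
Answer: $\frac{4257819227314}{2232431783401} \approx 1.9073$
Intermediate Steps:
$u = - \frac{761987}{44932}$ ($u = 821 \left(- \frac{1}{47}\right) - - \frac{487}{956} = - \frac{821}{47} + \frac{487}{956} = - \frac{761987}{44932} \approx -16.959$)
$F{\left(X \right)} = \left(-981 + X\right) \left(- \frac{761987}{44932} + X\right)$ ($F{\left(X \right)} = \left(X - \frac{761987}{44932}\right) \left(X - 981\right) = \left(- \frac{761987}{44932} + X\right) \left(-981 + X\right) = \left(-981 + X\right) \left(- \frac{761987}{44932} + X\right)$)
$\frac{F{\left(667 - -707 \right)} + 1100500}{I{\left(-953,232 \right)} + 856631} = \frac{\left(\frac{747509247}{44932} + \left(667 - -707\right)^{2} - \frac{44840279 \left(667 - -707\right)}{44932}\right) + 1100500}{\frac{305}{232} + 856631} = \frac{\left(\frac{747509247}{44932} + \left(667 + 707\right)^{2} - \frac{44840279 \left(667 + 707\right)}{44932}\right) + 1100500}{305 \cdot \frac{1}{232} + 856631} = \frac{\left(\frac{747509247}{44932} + 1374^{2} - \frac{30805271673}{22466}\right) + 1100500}{\frac{305}{232} + 856631} = \frac{\left(\frac{747509247}{44932} + 1887876 - \frac{30805271673}{22466}\right) + 1100500}{\frac{198738697}{232}} = \left(\frac{23963010333}{44932} + 1100500\right) \frac{232}{198738697} = \frac{73410676333}{44932} \cdot \frac{232}{198738697} = \frac{4257819227314}{2232431783401}$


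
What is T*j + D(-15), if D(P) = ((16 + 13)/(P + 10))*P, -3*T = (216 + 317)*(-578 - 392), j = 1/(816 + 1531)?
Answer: 1129577/7041 ≈ 160.43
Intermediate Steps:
j = 1/2347 ≈ 0.00042608
T = 517010/3 (T = -(216 + 317)*(-578 - 392)/3 = -533*(-970)/3 = -1/3*(-517010) = 517010/3 ≈ 1.7234e+5)
D(P) = 29*P/(10 + P) (D(P) = (29/(10 + P))*P = 29*P/(10 + P))
T*j + D(-15) = (517010/3)*(1/2347) + 29*(-15)/(10 - 15) = 517010/7041 + 29*(-15)/(-5) = 517010/7041 + 29*(-15)*(-1/5) = 517010/7041 + 87 = 1129577/7041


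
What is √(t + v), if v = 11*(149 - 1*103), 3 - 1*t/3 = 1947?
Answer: I*√5326 ≈ 72.979*I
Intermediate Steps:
t = -5832 (t = 9 - 3*1947 = 9 - 5841 = -5832)
v = 506 (v = 11*(149 - 103) = 11*46 = 506)
√(t + v) = √(-5832 + 506) = √(-5326) = I*√5326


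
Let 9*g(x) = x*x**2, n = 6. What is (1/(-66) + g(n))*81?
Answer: 42741/22 ≈ 1942.8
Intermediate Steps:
g(x) = x**3/9 (g(x) = (x*x**2)/9 = x**3/9)
(1/(-66) + g(n))*81 = (1/(-66) + (1/9)*6**3)*81 = (-1/66 + (1/9)*216)*81 = (-1/66 + 24)*81 = (1583/66)*81 = 42741/22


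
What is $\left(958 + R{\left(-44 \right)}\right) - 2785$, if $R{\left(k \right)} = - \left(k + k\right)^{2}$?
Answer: $-9571$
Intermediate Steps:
$R{\left(k \right)} = - 4 k^{2}$ ($R{\left(k \right)} = - \left(2 k\right)^{2} = - 4 k^{2}$)
$\left(958 + R{\left(-44 \right)}\right) - 2785 = \left(958 - 4 \left(-44\right)^{2}\right) - 2785 = \left(958 - 7744\right) - 2785 = -6786 - 2785 = -9571$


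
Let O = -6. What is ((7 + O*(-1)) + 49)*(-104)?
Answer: -6448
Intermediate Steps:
((7 + O*(-1)) + 49)*(-104) = ((7 - 6*(-1)) + 49)*(-104) = ((7 + 6) + 49)*(-104) = (13 + 49)*(-104) = 62*(-104) = -6448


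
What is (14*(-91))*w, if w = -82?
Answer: 104468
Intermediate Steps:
(14*(-91))*w = (14*(-91))*(-82) = -1274*(-82) = 104468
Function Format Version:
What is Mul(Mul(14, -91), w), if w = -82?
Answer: 104468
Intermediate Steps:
Mul(Mul(14, -91), w) = Mul(Mul(14, -91), -82) = Mul(-1274, -82) = 104468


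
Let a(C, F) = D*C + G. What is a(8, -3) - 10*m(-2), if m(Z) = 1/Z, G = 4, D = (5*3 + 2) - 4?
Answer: 113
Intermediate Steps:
D = 13 (D = (15 + 2) - 4 = 17 - 4 = 13)
a(C, F) = 4 + 13*C (a(C, F) = 13*C + 4 = 4 + 13*C)
a(8, -3) - 10*m(-2) = (4 + 13*8) - 10/(-2) = (4 + 104) - 10*(-½) = 108 + 5 = 113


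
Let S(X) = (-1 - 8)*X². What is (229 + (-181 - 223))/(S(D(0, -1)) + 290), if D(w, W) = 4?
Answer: -175/146 ≈ -1.1986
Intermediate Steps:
S(X) = -9*X²
(229 + (-181 - 223))/(S(D(0, -1)) + 290) = (229 + (-181 - 223))/(-9*4² + 290) = (229 - 404)/(-9*16 + 290) = -175/(-144 + 290) = -175/146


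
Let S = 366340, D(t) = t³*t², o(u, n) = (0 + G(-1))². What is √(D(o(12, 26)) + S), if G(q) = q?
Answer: √366341 ≈ 605.26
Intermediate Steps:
o(u, n) = 1 (o(u, n) = (0 - 1)² = (-1)² = 1)
D(t) = t⁵
√(D(o(12, 26)) + S) = √(1⁵ + 366340) = √(1 + 366340) = √366341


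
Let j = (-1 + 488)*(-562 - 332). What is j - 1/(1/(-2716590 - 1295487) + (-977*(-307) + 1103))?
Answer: -525851152438007151/1207803684233 ≈ -4.3538e+5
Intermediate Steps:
j = -435378 (j = 487*(-894) = -435378)
j - 1/(1/(-2716590 - 1295487) + (-977*(-307) + 1103)) = -435378 - 1/(1/(-2716590 - 1295487) + (-977*(-307) + 1103)) = -435378 - 1/(1/(-4012077) + (299939 + 1103)) = -435378 - 1/(-1/4012077 + 301042) = -435378 - 1/1207803684233/4012077 = -435378 - 1*4012077/1207803684233 = -435378 - 4012077/1207803684233 = -525851152438007151/1207803684233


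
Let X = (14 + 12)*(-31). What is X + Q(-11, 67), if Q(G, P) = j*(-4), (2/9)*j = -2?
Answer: -770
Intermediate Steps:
j = -9 (j = (9/2)*(-2) = -9)
Q(G, P) = 36 (Q(G, P) = -9*(-4) = 36)
X = -806 (X = 26*(-31) = -806)
X + Q(-11, 67) = -806 + 36 = -770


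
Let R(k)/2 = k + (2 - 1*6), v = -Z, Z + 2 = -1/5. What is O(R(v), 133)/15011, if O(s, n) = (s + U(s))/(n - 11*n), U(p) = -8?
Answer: 29/49911575 ≈ 5.8103e-7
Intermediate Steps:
Z = -11/5 (Z = -2 - 1/5 = -11/5 ≈ -2.2000)
v = 11/5 (v = -1*(-11/5) = 11/5 ≈ 2.2000)
R(k) = -8 + 2*k (R(k) = 2*(k + (2 - 1*6)) = 2*(k + (2 - 6)) = 2*(k - 4) = 2*(-4 + k) = -8 + 2*k)
O(s, n) = -(-8 + s)/(10*n) (O(s, n) = (s - 8)/(n - 11*n) = (-8 + s)/((-10*n)) = (-8 + s)*(-1/(10*n)) = -(-8 + s)/(10*n))
O(R(v), 133)/15011 = ((1/10)*(8 - (-8 + 2*(11/5)))/133)/15011 = ((1/10)*(1/133)*(8 - (-8 + 22/5)))*(1/15011) = ((1/10)*(1/133)*(8 - 1*(-18/5)))*(1/15011) = ((1/10)*(1/133)*(8 + 18/5))*(1/15011) = ((1/10)*(1/133)*(58/5))*(1/15011) = (29/3325)*(1/15011) = 29/49911575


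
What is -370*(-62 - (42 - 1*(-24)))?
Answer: 47360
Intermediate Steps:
-370*(-62 - (42 - 1*(-24))) = -370*(-62 - (42 + 24)) = -370*(-62 - 1*66) = -370*(-62 - 66) = -370*(-128) = 47360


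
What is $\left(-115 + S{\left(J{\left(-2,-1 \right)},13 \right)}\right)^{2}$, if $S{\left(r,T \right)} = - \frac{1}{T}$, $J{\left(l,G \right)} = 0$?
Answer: $\frac{2238016}{169} \approx 13243.0$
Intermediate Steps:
$\left(-115 + S{\left(J{\left(-2,-1 \right)},13 \right)}\right)^{2} = \left(-115 - \frac{1}{13}\right)^{2} = \left(- \frac{1496}{13}\right)^{2} = \frac{2238016}{169}$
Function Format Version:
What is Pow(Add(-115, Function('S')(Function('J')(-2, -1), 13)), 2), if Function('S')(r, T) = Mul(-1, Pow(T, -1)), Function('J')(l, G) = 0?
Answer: Rational(2238016, 169) ≈ 13243.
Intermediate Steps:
Pow(Add(-115, Function('S')(Function('J')(-2, -1), 13)), 2) = Pow(Add(-115, Mul(-1, Pow(13, -1))), 2) = Pow(Add(-115, Mul(-1, Rational(1, 13))), 2) = Pow(Add(-115, Rational(-1, 13)), 2) = Pow(Rational(-1496, 13), 2) = Rational(2238016, 169)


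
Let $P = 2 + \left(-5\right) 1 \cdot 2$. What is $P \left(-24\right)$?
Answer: $192$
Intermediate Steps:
$P = -8$ ($P = 2 - 10 = -8$)
$P \left(-24\right) = \left(-8\right) \left(-24\right) = 192$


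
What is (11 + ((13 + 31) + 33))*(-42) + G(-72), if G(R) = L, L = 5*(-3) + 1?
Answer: -3710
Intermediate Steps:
L = -14 (L = -15 + 1 = -14)
G(R) = -14
(11 + ((13 + 31) + 33))*(-42) + G(-72) = (11 + ((13 + 31) + 33))*(-42) - 14 = (11 + (44 + 33))*(-42) - 14 = (11 + 77)*(-42) - 14 = 88*(-42) - 14 = -3696 - 14 = -3710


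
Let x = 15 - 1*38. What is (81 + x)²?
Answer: 3364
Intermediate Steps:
x = -23 (x = 15 - 38 = -23)
(81 + x)² = (81 - 23)² = 58² = 3364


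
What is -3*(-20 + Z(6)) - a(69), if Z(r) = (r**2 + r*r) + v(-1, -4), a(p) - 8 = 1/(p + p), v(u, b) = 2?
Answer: -23461/138 ≈ -170.01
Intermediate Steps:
a(p) = 8 + 1/(2*p) (a(p) = 8 + 1/(p + p) = 8 + 1/(2*p))
Z(r) = 2 + 2*r**2 (Z(r) = (r**2 + r*r) + 2 = (r**2 + r**2) + 2 = 2*r**2 + 2 = 2 + 2*r**2)
-3*(-20 + Z(6)) - a(69) = -3*(-20 + (2 + 2*6**2)) - (8 + (1/2)/69) = -3*(-20 + (2 + 2*36)) - (8 + (1/2)*(1/69)) = -3*(-20 + (2 + 72)) - (8 + 1/138) = -3*(-20 + 74) - 1*1105/138 = -3*54 - 1105/138 = -162 - 1105/138 = -23461/138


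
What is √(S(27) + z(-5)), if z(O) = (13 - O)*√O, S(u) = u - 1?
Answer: √(26 + 18*I*√5) ≈ 6.0793 + 3.3103*I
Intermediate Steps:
S(u) = -1 + u
z(O) = √O*(13 - O)
√(S(27) + z(-5)) = √((-1 + 27) + √(-5)*(13 - 1*(-5))) = √(26 + (I*√5)*(13 + 5)) = √(26 + (I*√5)*18) = √(26 + 18*I*√5)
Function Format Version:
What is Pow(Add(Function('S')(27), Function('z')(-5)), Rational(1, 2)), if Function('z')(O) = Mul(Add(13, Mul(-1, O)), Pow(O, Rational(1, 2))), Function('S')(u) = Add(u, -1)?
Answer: Pow(Add(26, Mul(18, I, Pow(5, Rational(1, 2)))), Rational(1, 2)) ≈ Add(6.0793, Mul(3.3103, I))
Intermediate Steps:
Function('S')(u) = Add(-1, u)
Function('z')(O) = Mul(Pow(O, Rational(1, 2)), Add(13, Mul(-1, O)))
Pow(Add(Function('S')(27), Function('z')(-5)), Rational(1, 2)) = Pow(Add(Add(-1, 27), Mul(Pow(-5, Rational(1, 2)), Add(13, Mul(-1, -5)))), Rational(1, 2)) = Pow(Add(26, Mul(Mul(I, Pow(5, Rational(1, 2))), Add(13, 5))), Rational(1, 2)) = Pow(Add(26, Mul(Mul(I, Pow(5, Rational(1, 2))), 18)), Rational(1, 2)) = Pow(Add(26, Mul(18, I, Pow(5, Rational(1, 2)))), Rational(1, 2))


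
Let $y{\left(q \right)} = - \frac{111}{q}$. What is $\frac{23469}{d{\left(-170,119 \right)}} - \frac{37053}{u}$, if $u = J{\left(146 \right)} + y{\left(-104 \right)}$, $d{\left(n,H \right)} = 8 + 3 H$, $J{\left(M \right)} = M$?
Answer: $- \frac{1821867}{9709} \approx -187.65$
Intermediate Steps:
$u = \frac{15295}{104}$ ($u = 146 - \frac{111}{-104} = 146 - - \frac{111}{104} = 146 + \frac{111}{104} = \frac{15295}{104} \approx 147.07$)
$\frac{23469}{d{\left(-170,119 \right)}} - \frac{37053}{u} = \frac{23469}{8 + 3 \cdot 119} - \frac{37053}{\frac{15295}{104}} = \frac{23469}{8 + 357} - \frac{167544}{665} = \frac{23469}{365} - \frac{167544}{665} = - \frac{1821867}{9709}$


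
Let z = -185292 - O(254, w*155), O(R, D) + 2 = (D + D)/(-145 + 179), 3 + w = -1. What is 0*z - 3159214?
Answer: -3159214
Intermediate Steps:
w = -4 (w = -3 - 1 = -4)
O(R, D) = -2 + D/17 (O(R, D) = -2 + (D + D)/(-145 + 179) = -2 + (2*D)/34 = -2 + (2*D)*(1/34) = -2 + D/17)
z = -3149310/17 (z = -185292 - (-2 + (-4*155)/17) = -185292 - (-2 + (1/17)*(-620)) = -185292 - (-2 - 620/17) = -185292 - 1*(-654/17) = -185292 + 654/17 = -3149310/17 ≈ -1.8525e+5)
0*z - 3159214 = 0*(-3149310/17) - 3159214 = 0 - 3159214 = -3159214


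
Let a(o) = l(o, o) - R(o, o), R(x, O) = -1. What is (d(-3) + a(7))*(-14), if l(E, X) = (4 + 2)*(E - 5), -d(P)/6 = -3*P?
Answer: 574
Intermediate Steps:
d(P) = 18*P (d(P) = -(-18)*P = 18*P)
l(E, X) = -30 + 6*E (l(E, X) = 6*(-5 + E) = -30 + 6*E)
a(o) = -29 + 6*o (a(o) = (-30 + 6*o) - 1*(-1) = (-30 + 6*o) + 1 = -29 + 6*o)
(d(-3) + a(7))*(-14) = (18*(-3) + (-29 + 6*7))*(-14) = (-54 + (-29 + 42))*(-14) = (-54 + 13)*(-14) = -41*(-14) = 574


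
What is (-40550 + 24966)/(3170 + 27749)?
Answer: -15584/30919 ≈ -0.50403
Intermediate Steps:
(-40550 + 24966)/(3170 + 27749) = -15584/30919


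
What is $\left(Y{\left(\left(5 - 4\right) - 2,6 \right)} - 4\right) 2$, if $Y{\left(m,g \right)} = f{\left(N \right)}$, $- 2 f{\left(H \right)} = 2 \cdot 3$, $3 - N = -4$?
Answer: $-14$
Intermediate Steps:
$N = 7$ ($N = 3 - -4 = 3 + 4 = 7$)
$f{\left(H \right)} = -3$ ($f{\left(H \right)} = - \frac{2 \cdot 3}{2} = \left(- \frac{1}{2}\right) 6 = -3$)
$Y{\left(m,g \right)} = -3$
$\left(Y{\left(\left(5 - 4\right) - 2,6 \right)} - 4\right) 2 = \left(-3 - 4\right) 2 = \left(-7\right) 2 = -14$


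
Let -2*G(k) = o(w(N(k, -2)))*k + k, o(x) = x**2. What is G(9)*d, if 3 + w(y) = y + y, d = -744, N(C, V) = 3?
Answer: 33480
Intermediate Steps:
w(y) = -3 + 2*y (w(y) = -3 + (y + y) = -3 + 2*y)
G(k) = -5*k (G(k) = -((-3 + 2*3)**2*k + k)/2 = -((-3 + 6)**2*k + k)/2 = -(3**2*k + k)/2 = -(9*k + k)/2 = -5*k)
G(9)*d = -5*9*(-744) = -45*(-744) = 33480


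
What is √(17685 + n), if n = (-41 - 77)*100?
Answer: √5885 ≈ 76.714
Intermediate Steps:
n = -11800 (n = -118*100 = -11800)
√(17685 + n) = √(17685 - 11800) = √5885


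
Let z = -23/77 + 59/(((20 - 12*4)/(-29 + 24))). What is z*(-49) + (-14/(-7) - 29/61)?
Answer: -1342239/2684 ≈ -500.09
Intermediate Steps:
z = 3153/308 (z = -23*1/77 + 59/(((20 - 48)/(-5))) = -23/77 + 59/((-28*(-1/5))) = -23/77 + 59/(28/5) = -23/77 + 59*(5/28) = -23/77 + 295/28 = 3153/308 ≈ 10.237)
z*(-49) + (-14/(-7) - 29/61) = (3153/308)*(-49) + (-14/(-7) - 29/61) = -22071/44 + (-14*(-1/7) - 29*1/61) = -22071/44 + (2 - 29/61) = -22071/44 + 93/61 = -1342239/2684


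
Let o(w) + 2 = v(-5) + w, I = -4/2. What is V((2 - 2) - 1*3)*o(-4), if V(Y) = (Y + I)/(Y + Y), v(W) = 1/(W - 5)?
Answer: -61/12 ≈ -5.0833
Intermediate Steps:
I = -2 (I = -4*1/2 = -2)
v(W) = 1/(-5 + W)
V(Y) = (-2 + Y)/(2*Y) (V(Y) = (Y - 2)/(Y + Y) = (-2 + Y)/((2*Y)) = (-2 + Y)*(1/(2*Y)) = (-2 + Y)/(2*Y))
o(w) = -21/10 + w (o(w) = -2 + (1/(-5 - 5) + w) = -2 + (1/(-10) + w) = -2 + (-1/10 + w) = -21/10 + w)
V((2 - 2) - 1*3)*o(-4) = ((-2 + ((2 - 2) - 1*3))/(2*((2 - 2) - 1*3)))*(-21/10 - 4) = ((-2 + (0 - 3))/(2*(0 - 3)))*(-61/10) = ((1/2)*(-2 - 3)/(-3))*(-61/10) = ((1/2)*(-1/3)*(-5))*(-61/10) = (5/6)*(-61/10) = -61/12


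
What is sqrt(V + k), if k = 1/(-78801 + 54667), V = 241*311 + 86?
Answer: sqrt(43705297324238)/24134 ≈ 273.93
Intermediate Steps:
V = 75037 (V = 74951 + 86 = 75037)
k = -1/24134 (k = 1/(-24134) = -1/24134 ≈ -4.1435e-5)
sqrt(V + k) = sqrt(75037 - 1/24134) = sqrt(1810942957/24134) = sqrt(43705297324238)/24134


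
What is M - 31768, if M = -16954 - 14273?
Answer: -62995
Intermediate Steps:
M = -31227
M - 31768 = -31227 - 31768 = -62995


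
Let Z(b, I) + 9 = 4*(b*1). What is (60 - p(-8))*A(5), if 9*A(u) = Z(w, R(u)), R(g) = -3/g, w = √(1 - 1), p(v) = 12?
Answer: -48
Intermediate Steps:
w = 0 (w = √0 = 0)
Z(b, I) = -9 + 4*b (Z(b, I) = -9 + 4*(b*1) = -9 + 4*b)
A(u) = -1 (A(u) = (-9 + 4*0)/9 = (-9 + 0)/9 = (⅑)*(-9) = -1)
(60 - p(-8))*A(5) = (60 - 1*12)*(-1) = (60 - 12)*(-1) = 48*(-1) = -48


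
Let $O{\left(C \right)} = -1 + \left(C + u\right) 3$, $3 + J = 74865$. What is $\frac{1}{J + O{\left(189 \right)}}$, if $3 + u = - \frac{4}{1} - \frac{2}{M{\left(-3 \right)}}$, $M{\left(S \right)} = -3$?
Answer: $\frac{1}{75409} \approx 1.3261 \cdot 10^{-5}$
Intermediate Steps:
$J = 74862$ ($J = -3 + 74865 = 74862$)
$u = - \frac{19}{3}$ ($u = -3 - \left(4 - \frac{2}{3}\right) = -3 - \frac{10}{3} = - \frac{19}{3} \approx -6.3333$)
$O{\left(C \right)} = -20 + 3 C$ ($O{\left(C \right)} = -1 + \left(C - \frac{19}{3}\right) 3 = -1 + \left(- \frac{19}{3} + C\right) 3 = -1 + \left(-19 + 3 C\right) = -20 + 3 C$)
$\frac{1}{J + O{\left(189 \right)}} = \frac{1}{74862 + \left(-20 + 3 \cdot 189\right)} = \frac{1}{74862 + \left(-20 + 567\right)} = \frac{1}{74862 + 547} = \frac{1}{75409}$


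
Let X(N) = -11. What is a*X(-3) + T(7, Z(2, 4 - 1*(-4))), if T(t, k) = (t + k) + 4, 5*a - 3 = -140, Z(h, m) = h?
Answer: 1572/5 ≈ 314.40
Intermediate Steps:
a = -137/5 (a = ⅗ + (⅕)*(-140) = ⅗ - 28 = -137/5 ≈ -27.400)
T(t, k) = 4 + k + t (T(t, k) = (k + t) + 4 = 4 + k + t)
a*X(-3) + T(7, Z(2, 4 - 1*(-4))) = -137/5*(-11) + (4 + 2 + 7) = 1507/5 + 13 = 1572/5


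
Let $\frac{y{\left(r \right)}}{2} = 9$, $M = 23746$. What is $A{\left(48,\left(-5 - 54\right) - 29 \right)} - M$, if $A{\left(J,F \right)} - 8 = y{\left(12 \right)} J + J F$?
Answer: $-27098$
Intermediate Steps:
$y{\left(r \right)} = 18$ ($y{\left(r \right)} = 2 \cdot 9 = 18$)
$A{\left(J,F \right)} = 8 + 18 J + F J$ ($A{\left(J,F \right)} = 8 + \left(18 J + J F\right) = 8 + \left(18 J + F J\right) = 8 + 18 J + F J$)
$A{\left(48,\left(-5 - 54\right) - 29 \right)} - M = \left(8 + 18 \cdot 48 + \left(\left(-5 - 54\right) - 29\right) 48\right) - 23746 = \left(8 + 864 + \left(-59 - 29\right) 48\right) - 23746 = \left(8 + 864 - 4224\right) - 23746 = -3352 - 23746 = -27098$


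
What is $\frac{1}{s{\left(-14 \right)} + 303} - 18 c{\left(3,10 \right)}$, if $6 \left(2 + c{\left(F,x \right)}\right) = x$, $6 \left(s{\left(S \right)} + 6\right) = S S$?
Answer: $\frac{5937}{989} \approx 6.003$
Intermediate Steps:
$s{\left(S \right)} = -6 + \frac{S^{2}}{6}$ ($s{\left(S \right)} = -6 + \frac{S S}{6} = -6 + \frac{S^{2}}{6}$)
$c{\left(F,x \right)} = -2 + \frac{x}{6}$
$\frac{1}{s{\left(-14 \right)} + 303} - 18 c{\left(3,10 \right)} = \frac{1}{\left(-6 + \frac{\left(-14\right)^{2}}{6}\right) + 303} - 18 \left(-2 + \frac{1}{6} \cdot 10\right) = \frac{1}{\left(-6 + \frac{1}{6} \cdot 196\right) + 303} - 18 \left(-2 + \frac{5}{3}\right) = \frac{1}{\left(-6 + \frac{98}{3}\right) + 303} - -6 = \frac{1}{\frac{80}{3} + 303} + 6 = \frac{1}{\frac{989}{3}} + 6 = \frac{3}{989} + 6 = \frac{5937}{989}$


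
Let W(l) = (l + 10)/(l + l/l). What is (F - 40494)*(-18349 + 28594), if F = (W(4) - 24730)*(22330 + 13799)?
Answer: -9152980356186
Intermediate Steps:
W(l) = (10 + l)/(1 + l) (W(l) = (10 + l)/(l + 1) = (10 + l)/(1 + l))
F = -4466845044/5 (F = ((10 + 4)/(1 + 4) - 24730)*(22330 + 13799) = (14/5 - 24730)*36129 = -123636/5*36129 = -4466845044/5 ≈ -8.9337e+8)
(F - 40494)*(-18349 + 28594) = (-4466845044/5 - 40494)*(-18349 + 28594) = -4467047514/5*10245 = -9152980356186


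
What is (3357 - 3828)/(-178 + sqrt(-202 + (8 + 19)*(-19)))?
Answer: 83838/32399 + 471*I*sqrt(715)/32399 ≈ 2.5877 + 0.38872*I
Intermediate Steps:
(3357 - 3828)/(-178 + sqrt(-202 + (8 + 19)*(-19))) = -471/(-178 + sqrt(-202 + 27*(-19))) = -471/(-178 + sqrt(-202 - 513)) = -471/(-178 + sqrt(-715)) = -471/(-178 + I*sqrt(715))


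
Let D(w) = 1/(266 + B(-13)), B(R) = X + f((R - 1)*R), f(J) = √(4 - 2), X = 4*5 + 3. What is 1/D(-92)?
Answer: 289 + √2 ≈ 290.41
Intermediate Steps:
X = 23 (X = 20 + 3 = 23)
f(J) = √2
B(R) = 23 + √2
D(w) = 1/(289 + √2) (D(w) = 1/(266 + (23 + √2)) = 1/(289 + √2))
1/D(-92) = 1/(289/83519 - √2/83519)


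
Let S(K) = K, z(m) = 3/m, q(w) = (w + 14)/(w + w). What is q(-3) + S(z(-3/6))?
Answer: -47/6 ≈ -7.8333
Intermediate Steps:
q(w) = (14 + w)/(2*w) (q(w) = (14 + w)/((2*w)) = (14 + w)*(1/(2*w)) = (14 + w)/(2*w))
q(-3) + S(z(-3/6)) = (½)*(14 - 3)/(-3) + 3/((-3/6)) = (½)*(-⅓)*11 + 3/((-3*⅙)) = -11/6 + 3/(-½) = -11/6 + 3*(-2) = -11/6 - 6 = -47/6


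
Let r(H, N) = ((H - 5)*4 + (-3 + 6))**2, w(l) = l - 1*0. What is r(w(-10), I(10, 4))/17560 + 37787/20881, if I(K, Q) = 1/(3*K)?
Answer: 731382089/366670360 ≈ 1.9947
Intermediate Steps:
I(K, Q) = 1/(3*K)
w(l) = l (w(l) = l + 0 = l)
r(H, N) = (-17 + 4*H)**2 (r(H, N) = ((-5 + H)*4 + 3)**2 = ((-20 + 4*H) + 3)**2 = (-17 + 4*H)**2)
r(w(-10), I(10, 4))/17560 + 37787/20881 = (-17 + 4*(-10))**2/17560 + 37787/20881 = (-17 - 40)**2*(1/17560) + 37787*(1/20881) = (-57)**2*(1/17560) + 37787/20881 = 3249*(1/17560) + 37787/20881 = 3249/17560 + 37787/20881 = 731382089/366670360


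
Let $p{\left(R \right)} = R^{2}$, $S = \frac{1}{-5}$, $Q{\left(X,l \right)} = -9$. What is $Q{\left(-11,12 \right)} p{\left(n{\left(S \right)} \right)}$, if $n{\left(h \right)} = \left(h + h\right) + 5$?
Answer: $- \frac{4761}{25} \approx -190.44$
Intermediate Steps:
$S = - \frac{1}{5} \approx -0.2$
$n{\left(h \right)} = 5 + 2 h$ ($n{\left(h \right)} = 2 h + 5 = 5 + 2 h$)
$Q{\left(-11,12 \right)} p{\left(n{\left(S \right)} \right)} = - 9 \left(5 + 2 \left(- \frac{1}{5}\right)\right)^{2} = - 9 \left(5 - \frac{2}{5}\right)^{2} = - 9 \left(\frac{23}{5}\right)^{2} = \left(-9\right) \frac{529}{25} = - \frac{4761}{25}$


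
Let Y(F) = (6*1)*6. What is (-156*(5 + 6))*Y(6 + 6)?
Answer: -61776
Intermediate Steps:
Y(F) = 36 (Y(F) = 6*6 = 36)
(-156*(5 + 6))*Y(6 + 6) = -156*(5 + 6)*36 = -156*11*36 = -26*66*36 = -1716*36 = -61776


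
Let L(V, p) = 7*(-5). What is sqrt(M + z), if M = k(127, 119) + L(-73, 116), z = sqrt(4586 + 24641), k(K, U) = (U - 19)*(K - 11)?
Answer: sqrt(11565 + sqrt(29227)) ≈ 108.33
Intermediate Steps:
k(K, U) = (-19 + U)*(-11 + K)
z = sqrt(29227) ≈ 170.96
L(V, p) = -35
M = 11565 (M = (209 - 19*127 - 11*119 + 127*119) - 35 = (209 - 2413 - 1309 + 15113) - 35 = 11600 - 35 = 11565)
sqrt(M + z) = sqrt(11565 + sqrt(29227))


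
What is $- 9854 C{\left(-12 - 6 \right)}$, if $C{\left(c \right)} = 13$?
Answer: $-128102$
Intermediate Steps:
$- 9854 C{\left(-12 - 6 \right)} = \left(-9854\right) 13 = -128102$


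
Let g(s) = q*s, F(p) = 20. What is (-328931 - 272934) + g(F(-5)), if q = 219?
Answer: -597485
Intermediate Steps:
g(s) = 219*s
(-328931 - 272934) + g(F(-5)) = (-328931 - 272934) + 219*20 = -601865 + 4380 = -597485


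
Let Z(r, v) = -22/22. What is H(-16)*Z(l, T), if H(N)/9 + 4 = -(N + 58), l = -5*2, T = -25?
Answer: 414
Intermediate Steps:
l = -10
Z(r, v) = -1 (Z(r, v) = -22*1/22 = -1)
H(N) = -558 - 9*N (H(N) = -36 + 9*(-(N + 58)) = -36 + 9*(-(58 + N)) = -36 + 9*(-58 - N) = -36 + (-522 - 9*N) = -558 - 9*N)
H(-16)*Z(l, T) = (-558 - 9*(-16))*(-1) = (-558 + 144)*(-1) = -414*(-1) = 414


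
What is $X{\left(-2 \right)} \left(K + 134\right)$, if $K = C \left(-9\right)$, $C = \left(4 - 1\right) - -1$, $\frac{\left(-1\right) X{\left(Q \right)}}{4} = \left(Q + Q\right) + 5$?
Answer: $-392$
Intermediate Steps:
$X{\left(Q \right)} = -20 - 8 Q$ ($X{\left(Q \right)} = - 4 \left(\left(Q + Q\right) + 5\right) = - 4 \left(2 Q + 5\right) = - 4 \left(5 + 2 Q\right) = -20 - 8 Q$)
$C = 4$ ($C = 3 + 1 = 4$)
$K = -36$ ($K = 4 \left(-9\right) = -36$)
$X{\left(-2 \right)} \left(K + 134\right) = \left(-20 - -16\right) \left(-36 + 134\right) = \left(-20 + 16\right) 98 = \left(-4\right) 98 = -392$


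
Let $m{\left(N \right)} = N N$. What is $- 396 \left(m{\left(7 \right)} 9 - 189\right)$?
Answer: $-99792$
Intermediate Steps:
$m{\left(N \right)} = N^{2}$
$- 396 \left(m{\left(7 \right)} 9 - 189\right) = - 396 \left(7^{2} \cdot 9 - 189\right) = - 396 \left(49 \cdot 9 - 189\right) = - 396 \left(441 - 189\right) = \left(-396\right) 252 = -99792$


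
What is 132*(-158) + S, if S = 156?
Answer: -20700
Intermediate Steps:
132*(-158) + S = 132*(-158) + 156 = -20856 + 156 = -20700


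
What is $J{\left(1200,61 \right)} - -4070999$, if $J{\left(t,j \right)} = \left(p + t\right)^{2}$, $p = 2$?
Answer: $5515803$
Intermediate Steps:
$J{\left(t,j \right)} = \left(2 + t\right)^{2}$
$J{\left(1200,61 \right)} - -4070999 = \left(2 + 1200\right)^{2} - -4070999 = 1202^{2} + 4070999 = 1444804 + 4070999 = 5515803$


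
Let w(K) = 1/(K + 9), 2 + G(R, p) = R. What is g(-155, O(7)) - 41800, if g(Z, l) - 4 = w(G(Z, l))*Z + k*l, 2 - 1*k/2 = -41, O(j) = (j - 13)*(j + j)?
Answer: -7254805/148 ≈ -49019.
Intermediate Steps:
O(j) = 2*j*(-13 + j) (O(j) = (-13 + j)*(2*j) = 2*j*(-13 + j))
G(R, p) = -2 + R
k = 86 (k = 4 - 2*(-41) = 4 + 82 = 86)
w(K) = 1/(9 + K)
g(Z, l) = 4 + 86*l + Z/(7 + Z) (g(Z, l) = 4 + (Z/(9 + (-2 + Z)) + 86*l) = 4 + (Z/(7 + Z) + 86*l) = 4 + (86*l + Z/(7 + Z)) = 4 + 86*l + Z/(7 + Z))
g(-155, O(7)) - 41800 = (-155 + 2*(2 + 43*(2*7*(-13 + 7)))*(7 - 155))/(7 - 155) - 41800 = (-155 + 2*(2 + 43*(2*7*(-6)))*(-148))/(-148) - 41800 = -(-155 + 2*(2 + 43*(-84))*(-148))/148 - 41800 = -(-155 + 2*(2 - 3612)*(-148))/148 - 41800 = -(-155 + 2*(-3610)*(-148))/148 - 41800 = -(-155 + 1068560)/148 - 41800 = -1/148*1068405 - 41800 = -1068405/148 - 41800 = -7254805/148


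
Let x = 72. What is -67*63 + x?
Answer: -4149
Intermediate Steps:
-67*63 + x = -67*63 + 72 = -4221 + 72 = -4149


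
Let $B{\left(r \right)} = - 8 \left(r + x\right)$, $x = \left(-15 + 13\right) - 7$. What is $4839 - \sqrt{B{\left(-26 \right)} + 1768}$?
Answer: $4839 - 32 \sqrt{2} \approx 4793.7$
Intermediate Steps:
$x = -9$ ($x = -2 - 7 = -9$)
$B{\left(r \right)} = 72 - 8 r$ ($B{\left(r \right)} = - 8 \left(r - 9\right) = - 8 \left(-9 + r\right) = 72 - 8 r$)
$4839 - \sqrt{B{\left(-26 \right)} + 1768} = 4839 - \sqrt{\left(72 - -208\right) + 1768} = 4839 - \sqrt{\left(72 + 208\right) + 1768} = 4839 - \sqrt{280 + 1768} = 4839 - \sqrt{2048} = 4839 - 32 \sqrt{2}$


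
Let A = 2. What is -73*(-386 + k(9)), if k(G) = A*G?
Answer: 26864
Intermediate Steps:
k(G) = 2*G
-73*(-386 + k(9)) = -73*(-386 + 2*9) = -73*(-386 + 18) = -73*(-368) = 26864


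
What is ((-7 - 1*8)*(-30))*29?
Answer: 13050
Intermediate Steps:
((-7 - 1*8)*(-30))*29 = ((-7 - 8)*(-30))*29 = -15*(-30)*29 = 450*29 = 13050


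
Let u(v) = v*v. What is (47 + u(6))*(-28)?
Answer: -2324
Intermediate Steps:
u(v) = v²
(47 + u(6))*(-28) = (47 + 6²)*(-28) = (47 + 36)*(-28) = 83*(-28) = -2324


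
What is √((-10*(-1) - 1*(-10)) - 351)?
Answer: I*√331 ≈ 18.193*I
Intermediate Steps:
√((-10*(-1) - 1*(-10)) - 351) = √((10 + 10) - 351) = √(20 - 351) = √(-331) = I*√331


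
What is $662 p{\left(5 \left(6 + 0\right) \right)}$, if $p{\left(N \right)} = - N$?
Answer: $-19860$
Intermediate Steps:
$662 p{\left(5 \left(6 + 0\right) \right)} = 662 \left(- 5 \left(6 + 0\right)\right) = 662 \left(- 5 \cdot 6\right) = 662 \left(\left(-1\right) 30\right) = 662 \left(-30\right) = -19860$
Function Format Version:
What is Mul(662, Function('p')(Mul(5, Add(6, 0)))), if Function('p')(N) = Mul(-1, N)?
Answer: -19860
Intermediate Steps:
Mul(662, Function('p')(Mul(5, Add(6, 0)))) = Mul(662, Mul(-1, Mul(5, Add(6, 0)))) = Mul(662, Mul(-1, Mul(5, 6))) = Mul(662, Mul(-1, 30)) = Mul(662, -30) = -19860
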